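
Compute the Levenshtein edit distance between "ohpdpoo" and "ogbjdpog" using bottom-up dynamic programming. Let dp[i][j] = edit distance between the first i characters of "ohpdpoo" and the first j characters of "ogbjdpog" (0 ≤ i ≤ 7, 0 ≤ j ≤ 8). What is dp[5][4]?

4

   ''  o  g  b  j  d  p  o  g
''  0  1  2  3  4  5  6  7  8
 o  1  0  1  2  3  4  5  6  7
 h  2  1  1  2  3  4  5  6  7
 p  3  2  2  2  3  4  4  5  6
 d  4  3  3  3  3  3  4  5  6
 p  5  4  4  4  4  4  3  4  5
 o  6  5  5  5  5  5  4  3  4
 o  7  6  6  6  6  6  5  4  4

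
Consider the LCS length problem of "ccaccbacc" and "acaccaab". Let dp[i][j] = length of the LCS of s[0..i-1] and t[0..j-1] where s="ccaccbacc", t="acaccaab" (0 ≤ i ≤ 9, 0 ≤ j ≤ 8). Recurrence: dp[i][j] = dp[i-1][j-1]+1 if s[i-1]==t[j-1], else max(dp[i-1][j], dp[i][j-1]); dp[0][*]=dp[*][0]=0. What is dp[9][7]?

   ''  a  c  a  c  c  a  a  b
''  0  0  0  0  0  0  0  0  0
 c  0  0  1  1  1  1  1  1  1
 c  0  0  1  1  2  2  2  2  2
 a  0  1  1  2  2  2  3  3  3
 c  0  1  2  2  3  3  3  3  3
 c  0  1  2  2  3  4  4  4  4
 b  0  1  2  2  3  4  4  4  5
 a  0  1  2  3  3  4  5  5  5
 c  0  1  2  3  4  4  5  5  5
 c  0  1  2  3  4  5  5  5  5

5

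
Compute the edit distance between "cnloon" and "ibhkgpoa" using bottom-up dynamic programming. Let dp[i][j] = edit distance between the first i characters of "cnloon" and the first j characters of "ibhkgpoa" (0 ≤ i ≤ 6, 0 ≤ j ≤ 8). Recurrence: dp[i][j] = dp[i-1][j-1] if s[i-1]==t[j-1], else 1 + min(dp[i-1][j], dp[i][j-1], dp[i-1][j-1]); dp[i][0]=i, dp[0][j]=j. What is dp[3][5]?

5

   ''  i  b  h  k  g  p  o  a
''  0  1  2  3  4  5  6  7  8
 c  1  1  2  3  4  5  6  7  8
 n  2  2  2  3  4  5  6  7  8
 l  3  3  3  3  4  5  6  7  8
 o  4  4  4  4  4  5  6  6  7
 o  5  5  5  5  5  5  6  6  7
 n  6  6  6  6  6  6  6  7  7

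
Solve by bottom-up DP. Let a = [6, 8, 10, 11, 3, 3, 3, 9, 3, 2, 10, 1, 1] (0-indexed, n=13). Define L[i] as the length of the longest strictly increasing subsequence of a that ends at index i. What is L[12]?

1

   i    0    1    2    3    4    5    6    7    8    9   10   11   12
a[i]    6    8   10   11    3    3    3    9    3    2   10    1    1
L[i]    1    2    3    4    1    1    1    3    1    1    4    1    1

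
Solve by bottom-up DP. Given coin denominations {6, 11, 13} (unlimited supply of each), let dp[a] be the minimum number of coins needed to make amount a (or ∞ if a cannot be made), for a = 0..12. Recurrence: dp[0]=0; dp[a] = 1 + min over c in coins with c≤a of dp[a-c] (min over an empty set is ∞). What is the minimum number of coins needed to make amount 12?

 a  0  1  2  3  4  5  6  7  8  9 10 11 12
dp  0  -  -  -  -  -  1  -  -  -  -  1  2
(- denotes ∞ / unreachable)

2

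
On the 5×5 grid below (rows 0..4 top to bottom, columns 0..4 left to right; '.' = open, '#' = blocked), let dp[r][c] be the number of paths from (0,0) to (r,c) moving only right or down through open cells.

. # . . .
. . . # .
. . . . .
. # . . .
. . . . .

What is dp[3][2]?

3

r\c   0   1   2   3   4
  0   1   0   0   0   0
  1   1   1   1   0   0
  2   1   2   3   3   3
  3   1   0   3   6   9
  4   1   1   4  10  19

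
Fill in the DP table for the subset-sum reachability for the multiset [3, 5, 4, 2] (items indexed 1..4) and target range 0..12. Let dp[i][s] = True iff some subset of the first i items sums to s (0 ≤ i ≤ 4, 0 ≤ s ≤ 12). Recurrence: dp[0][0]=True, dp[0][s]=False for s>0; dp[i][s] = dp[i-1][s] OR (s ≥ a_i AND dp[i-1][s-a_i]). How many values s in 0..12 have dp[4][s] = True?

i\s   0   1   2   3   4   5   6   7   8   9  10  11  12
  0   T   F   F   F   F   F   F   F   F   F   F   F   F
  1   T   F   F   T   F   F   F   F   F   F   F   F   F
  2   T   F   F   T   F   T   F   F   T   F   F   F   F
  3   T   F   F   T   T   T   F   T   T   T   F   F   T
  4   T   F   T   T   T   T   T   T   T   T   T   T   T

12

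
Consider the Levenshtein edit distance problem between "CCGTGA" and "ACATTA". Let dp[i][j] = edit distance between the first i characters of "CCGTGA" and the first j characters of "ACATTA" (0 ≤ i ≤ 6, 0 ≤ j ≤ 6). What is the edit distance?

3

   ''  A  C  A  T  T  A
''  0  1  2  3  4  5  6
 C  1  1  1  2  3  4  5
 C  2  2  1  2  3  4  5
 G  3  3  2  2  3  4  5
 T  4  4  3  3  2  3  4
 G  5  5  4  4  3  3  4
 A  6  5  5  4  4  4  3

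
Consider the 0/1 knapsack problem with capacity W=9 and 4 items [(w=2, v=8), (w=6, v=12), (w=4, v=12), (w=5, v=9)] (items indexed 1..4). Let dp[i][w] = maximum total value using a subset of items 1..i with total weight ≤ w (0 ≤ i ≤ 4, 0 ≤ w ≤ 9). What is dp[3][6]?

20

i\w   0   1   2   3   4   5   6   7   8   9
  0   0   0   0   0   0   0   0   0   0   0
  1   0   0   8   8   8   8   8   8   8   8
  2   0   0   8   8   8   8  12  12  20  20
  3   0   0   8   8  12  12  20  20  20  20
  4   0   0   8   8  12  12  20  20  20  21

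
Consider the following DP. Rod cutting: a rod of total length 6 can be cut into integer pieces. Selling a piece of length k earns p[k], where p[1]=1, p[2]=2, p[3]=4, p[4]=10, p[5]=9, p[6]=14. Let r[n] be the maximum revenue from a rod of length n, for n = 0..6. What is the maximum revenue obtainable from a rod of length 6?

14

   n    0    1    2    3    4    5    6
r[n]    0    1    2    4   10   11   14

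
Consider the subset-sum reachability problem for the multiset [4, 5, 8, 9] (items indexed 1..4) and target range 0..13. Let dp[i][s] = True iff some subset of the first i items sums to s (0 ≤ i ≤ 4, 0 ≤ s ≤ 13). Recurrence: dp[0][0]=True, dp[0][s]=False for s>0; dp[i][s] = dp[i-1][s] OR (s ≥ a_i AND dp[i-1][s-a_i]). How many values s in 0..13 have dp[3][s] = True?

7

i\s   0   1   2   3   4   5   6   7   8   9  10  11  12  13
  0   T   F   F   F   F   F   F   F   F   F   F   F   F   F
  1   T   F   F   F   T   F   F   F   F   F   F   F   F   F
  2   T   F   F   F   T   T   F   F   F   T   F   F   F   F
  3   T   F   F   F   T   T   F   F   T   T   F   F   T   T
  4   T   F   F   F   T   T   F   F   T   T   F   F   T   T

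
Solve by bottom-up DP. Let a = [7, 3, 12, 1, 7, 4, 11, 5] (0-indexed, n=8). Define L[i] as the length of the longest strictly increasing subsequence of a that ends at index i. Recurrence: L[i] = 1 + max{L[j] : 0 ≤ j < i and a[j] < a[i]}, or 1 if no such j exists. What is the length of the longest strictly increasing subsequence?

3

   i    0    1    2    3    4    5    6    7
a[i]    7    3   12    1    7    4   11    5
L[i]    1    1    2    1    2    2    3    3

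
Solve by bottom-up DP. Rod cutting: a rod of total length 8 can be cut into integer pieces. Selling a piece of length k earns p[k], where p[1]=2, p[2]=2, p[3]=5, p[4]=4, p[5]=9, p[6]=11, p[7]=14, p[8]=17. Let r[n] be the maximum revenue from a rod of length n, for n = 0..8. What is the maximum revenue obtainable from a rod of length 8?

   n    0    1    2    3    4    5    6    7    8
r[n]    0    2    4    6    8   10   12   14   17

17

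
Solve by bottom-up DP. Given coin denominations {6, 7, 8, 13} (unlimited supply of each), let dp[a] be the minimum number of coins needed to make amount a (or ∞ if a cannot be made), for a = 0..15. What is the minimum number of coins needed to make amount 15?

 a  0  1  2  3  4  5  6  7  8  9 10 11 12 13 14 15
dp  0  -  -  -  -  -  1  1  1  -  -  -  2  1  2  2
(- denotes ∞ / unreachable)

2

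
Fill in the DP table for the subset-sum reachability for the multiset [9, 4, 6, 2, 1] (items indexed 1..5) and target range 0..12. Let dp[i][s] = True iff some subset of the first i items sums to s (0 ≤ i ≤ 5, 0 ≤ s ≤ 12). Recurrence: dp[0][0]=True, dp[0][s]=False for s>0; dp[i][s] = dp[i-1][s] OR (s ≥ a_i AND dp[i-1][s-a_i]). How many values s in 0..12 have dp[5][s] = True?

13

i\s   0   1   2   3   4   5   6   7   8   9  10  11  12
  0   T   F   F   F   F   F   F   F   F   F   F   F   F
  1   T   F   F   F   F   F   F   F   F   T   F   F   F
  2   T   F   F   F   T   F   F   F   F   T   F   F   F
  3   T   F   F   F   T   F   T   F   F   T   T   F   F
  4   T   F   T   F   T   F   T   F   T   T   T   T   T
  5   T   T   T   T   T   T   T   T   T   T   T   T   T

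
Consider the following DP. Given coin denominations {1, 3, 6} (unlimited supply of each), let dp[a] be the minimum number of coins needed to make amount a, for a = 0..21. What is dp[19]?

4

 a  0  1  2  3  4  5  6  7  8  9 10 11 12 13 14 15 16 17 18 19 20 21
dp  0  1  2  1  2  3  1  2  3  2  3  4  2  3  4  3  4  5  3  4  5  4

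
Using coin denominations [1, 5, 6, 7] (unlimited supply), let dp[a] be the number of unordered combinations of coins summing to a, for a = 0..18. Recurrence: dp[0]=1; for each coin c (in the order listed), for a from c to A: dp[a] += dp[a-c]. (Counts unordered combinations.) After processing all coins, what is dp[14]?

10

after  coin     0     1     2     3     4     5     6     7     8     9    10    11    12    13    14    15    16    17    18
          1     1     1     1     1     1     1     1     1     1     1     1     1     1     1     1     1     1     1     1
          5     1     1     1     1     1     2     2     2     2     2     3     3     3     3     3     4     4     4     4
          6     1     1     1     1     1     2     3     3     3     3     4     5     6     6     6     7     8     9    10
          7     1     1     1     1     1     2     3     4     4     4     5     6     8     9    10    11    12    14    16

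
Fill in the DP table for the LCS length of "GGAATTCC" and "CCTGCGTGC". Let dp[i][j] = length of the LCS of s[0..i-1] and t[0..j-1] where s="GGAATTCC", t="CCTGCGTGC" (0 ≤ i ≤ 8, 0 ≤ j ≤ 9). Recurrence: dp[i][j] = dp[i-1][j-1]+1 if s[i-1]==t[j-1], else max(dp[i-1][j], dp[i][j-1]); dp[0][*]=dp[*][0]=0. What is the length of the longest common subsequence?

   ''  C  C  T  G  C  G  T  G  C
''  0  0  0  0  0  0  0  0  0  0
 G  0  0  0  0  1  1  1  1  1  1
 G  0  0  0  0  1  1  2  2  2  2
 A  0  0  0  0  1  1  2  2  2  2
 A  0  0  0  0  1  1  2  2  2  2
 T  0  0  0  1  1  1  2  3  3  3
 T  0  0  0  1  1  1  2  3  3  3
 C  0  1  1  1  1  2  2  3  3  4
 C  0  1  2  2  2  2  2  3  3  4

4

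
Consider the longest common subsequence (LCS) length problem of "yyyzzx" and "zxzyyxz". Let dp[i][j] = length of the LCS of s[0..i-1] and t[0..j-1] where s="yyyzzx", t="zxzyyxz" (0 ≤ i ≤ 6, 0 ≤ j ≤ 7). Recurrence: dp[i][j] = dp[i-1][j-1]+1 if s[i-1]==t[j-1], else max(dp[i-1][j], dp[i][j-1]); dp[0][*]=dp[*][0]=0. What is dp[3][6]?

   ''  z  x  z  y  y  x  z
''  0  0  0  0  0  0  0  0
 y  0  0  0  0  1  1  1  1
 y  0  0  0  0  1  2  2  2
 y  0  0  0  0  1  2  2  2
 z  0  1  1  1  1  2  2  3
 z  0  1  1  2  2  2  2  3
 x  0  1  2  2  2  2  3  3

2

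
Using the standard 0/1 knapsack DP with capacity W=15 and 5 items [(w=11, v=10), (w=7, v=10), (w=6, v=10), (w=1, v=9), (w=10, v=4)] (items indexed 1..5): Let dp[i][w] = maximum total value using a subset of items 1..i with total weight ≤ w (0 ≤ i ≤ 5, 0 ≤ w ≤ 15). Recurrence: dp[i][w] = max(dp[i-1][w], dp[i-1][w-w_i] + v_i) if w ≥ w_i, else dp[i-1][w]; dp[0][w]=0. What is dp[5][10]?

i\w   0   1   2   3   4   5   6   7   8   9  10  11  12  13  14  15
  0   0   0   0   0   0   0   0   0   0   0   0   0   0   0   0   0
  1   0   0   0   0   0   0   0   0   0   0   0  10  10  10  10  10
  2   0   0   0   0   0   0   0  10  10  10  10  10  10  10  10  10
  3   0   0   0   0   0   0  10  10  10  10  10  10  10  20  20  20
  4   0   9   9   9   9   9  10  19  19  19  19  19  19  20  29  29
  5   0   9   9   9   9   9  10  19  19  19  19  19  19  20  29  29

19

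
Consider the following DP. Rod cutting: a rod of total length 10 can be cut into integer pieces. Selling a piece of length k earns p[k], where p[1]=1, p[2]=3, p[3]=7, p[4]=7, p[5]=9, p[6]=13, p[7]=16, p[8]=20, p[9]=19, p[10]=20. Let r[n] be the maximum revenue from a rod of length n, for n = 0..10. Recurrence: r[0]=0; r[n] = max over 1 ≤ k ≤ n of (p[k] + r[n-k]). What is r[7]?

   n    0    1    2    3    4    5    6    7    8    9   10
r[n]    0    1    3    7    8   10   14   16   20   21   23

16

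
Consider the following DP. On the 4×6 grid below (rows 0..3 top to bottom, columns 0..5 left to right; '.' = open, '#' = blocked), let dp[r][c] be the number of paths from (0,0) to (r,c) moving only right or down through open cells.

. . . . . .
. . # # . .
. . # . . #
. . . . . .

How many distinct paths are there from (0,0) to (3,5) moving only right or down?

r\c   0   1   2   3   4   5
  0   1   1   1   1   1   1
  1   1   2   0   0   1   2
  2   1   3   0   0   1   0
  3   1   4   4   4   5   5

5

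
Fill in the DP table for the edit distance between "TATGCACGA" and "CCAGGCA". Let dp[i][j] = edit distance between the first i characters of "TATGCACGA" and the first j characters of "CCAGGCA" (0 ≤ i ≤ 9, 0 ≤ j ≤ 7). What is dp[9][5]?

   ''  C  C  A  G  G  C  A
''  0  1  2  3  4  5  6  7
 T  1  1  2  3  4  5  6  7
 A  2  2  2  2  3  4  5  6
 T  3  3  3  3  3  4  5  6
 G  4  4  4  4  3  3  4  5
 C  5  4  4  5  4  4  3  4
 A  6  5  5  4  5  5  4  3
 C  7  6  5  5  5  6  5  4
 G  8  7  6  6  5  5  6  5
 A  9  8  7  6  6  6  6  6

6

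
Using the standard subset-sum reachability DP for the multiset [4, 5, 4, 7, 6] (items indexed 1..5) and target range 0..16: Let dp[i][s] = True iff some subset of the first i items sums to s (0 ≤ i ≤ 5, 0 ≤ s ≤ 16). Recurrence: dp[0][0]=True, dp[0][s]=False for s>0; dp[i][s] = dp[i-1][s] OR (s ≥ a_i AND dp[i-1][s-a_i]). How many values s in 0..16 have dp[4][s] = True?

11

i\s   0   1   2   3   4   5   6   7   8   9  10  11  12  13  14  15  16
  0   T   F   F   F   F   F   F   F   F   F   F   F   F   F   F   F   F
  1   T   F   F   F   T   F   F   F   F   F   F   F   F   F   F   F   F
  2   T   F   F   F   T   T   F   F   F   T   F   F   F   F   F   F   F
  3   T   F   F   F   T   T   F   F   T   T   F   F   F   T   F   F   F
  4   T   F   F   F   T   T   F   T   T   T   F   T   T   T   F   T   T
  5   T   F   F   F   T   T   T   T   T   T   T   T   T   T   T   T   T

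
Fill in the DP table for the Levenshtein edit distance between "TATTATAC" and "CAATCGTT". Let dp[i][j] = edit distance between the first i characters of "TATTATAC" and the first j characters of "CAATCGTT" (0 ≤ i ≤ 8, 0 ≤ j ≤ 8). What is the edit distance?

   ''  C  A  A  T  C  G  T  T
''  0  1  2  3  4  5  6  7  8
 T  1  1  2  3  3  4  5  6  7
 A  2  2  1  2  3  4  5  6  7
 T  3  3  2  2  2  3  4  5  6
 T  4  4  3  3  2  3  4  4  5
 A  5  5  4  3  3  3  4  5  5
 T  6  6  5  4  3  4  4  4  5
 A  7  7  6  5  4  4  5  5  5
 C  8  7  7  6  5  4  5  6  6

6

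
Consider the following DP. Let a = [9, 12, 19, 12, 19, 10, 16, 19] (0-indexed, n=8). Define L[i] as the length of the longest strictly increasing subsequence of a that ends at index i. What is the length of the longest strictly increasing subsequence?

4

   i    0    1    2    3    4    5    6    7
a[i]    9   12   19   12   19   10   16   19
L[i]    1    2    3    2    3    2    3    4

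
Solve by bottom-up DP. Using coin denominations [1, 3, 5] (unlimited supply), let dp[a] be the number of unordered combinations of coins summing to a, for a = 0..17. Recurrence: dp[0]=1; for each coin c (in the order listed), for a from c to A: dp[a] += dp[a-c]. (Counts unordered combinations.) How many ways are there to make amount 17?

15

after  coin     0     1     2     3     4     5     6     7     8     9    10    11    12    13    14    15    16    17
          1     1     1     1     1     1     1     1     1     1     1     1     1     1     1     1     1     1     1
          3     1     1     1     2     2     2     3     3     3     4     4     4     5     5     5     6     6     6
          5     1     1     1     2     2     3     4     4     5     6     7     8     9    10    11    13    14    15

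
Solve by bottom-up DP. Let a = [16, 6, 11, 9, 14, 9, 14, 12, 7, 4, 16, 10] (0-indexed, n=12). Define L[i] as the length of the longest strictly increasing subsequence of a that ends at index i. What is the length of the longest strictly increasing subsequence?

4

   i    0    1    2    3    4    5    6    7    8    9   10   11
a[i]   16    6   11    9   14    9   14   12    7    4   16   10
L[i]    1    1    2    2    3    2    3    3    2    1    4    3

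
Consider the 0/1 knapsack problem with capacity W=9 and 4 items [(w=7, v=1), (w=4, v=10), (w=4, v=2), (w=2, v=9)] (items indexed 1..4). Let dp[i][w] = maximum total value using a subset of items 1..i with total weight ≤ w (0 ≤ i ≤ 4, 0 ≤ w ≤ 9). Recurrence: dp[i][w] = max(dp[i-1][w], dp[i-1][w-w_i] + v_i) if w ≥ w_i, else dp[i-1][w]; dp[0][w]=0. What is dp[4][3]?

9

i\w   0   1   2   3   4   5   6   7   8   9
  0   0   0   0   0   0   0   0   0   0   0
  1   0   0   0   0   0   0   0   1   1   1
  2   0   0   0   0  10  10  10  10  10  10
  3   0   0   0   0  10  10  10  10  12  12
  4   0   0   9   9  10  10  19  19  19  19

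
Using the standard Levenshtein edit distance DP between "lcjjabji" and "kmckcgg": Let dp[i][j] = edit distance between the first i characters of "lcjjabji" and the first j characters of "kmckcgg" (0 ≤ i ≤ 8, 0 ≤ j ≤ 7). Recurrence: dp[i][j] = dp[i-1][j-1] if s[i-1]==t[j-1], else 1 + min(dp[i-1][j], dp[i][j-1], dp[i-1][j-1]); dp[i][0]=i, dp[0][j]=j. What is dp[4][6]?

5

   ''  k  m  c  k  c  g  g
''  0  1  2  3  4  5  6  7
 l  1  1  2  3  4  5  6  7
 c  2  2  2  2  3  4  5  6
 j  3  3  3  3  3  4  5  6
 j  4  4  4  4  4  4  5  6
 a  5  5  5  5  5  5  5  6
 b  6  6  6  6  6  6  6  6
 j  7  7  7  7  7  7  7  7
 i  8  8  8  8  8  8  8  8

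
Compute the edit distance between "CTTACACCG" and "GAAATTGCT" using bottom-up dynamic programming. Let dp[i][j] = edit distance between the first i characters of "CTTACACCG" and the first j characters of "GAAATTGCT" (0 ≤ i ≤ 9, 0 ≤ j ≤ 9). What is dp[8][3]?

   ''  G  A  A  A  T  T  G  C  T
''  0  1  2  3  4  5  6  7  8  9
 C  1  1  2  3  4  5  6  7  7  8
 T  2  2  2  3  4  4  5  6  7  7
 T  3  3  3  3  4  4  4  5  6  7
 A  4  4  3  3  3  4  5  5  6  7
 C  5  5  4  4  4  4  5  6  5  6
 A  6  6  5  4  4  5  5  6  6  6
 C  7  7  6  5  5  5  6  6  6  7
 C  8  8  7  6  6  6  6  7  6  7
 G  9  8  8  7  7  7  7  6  7  7

6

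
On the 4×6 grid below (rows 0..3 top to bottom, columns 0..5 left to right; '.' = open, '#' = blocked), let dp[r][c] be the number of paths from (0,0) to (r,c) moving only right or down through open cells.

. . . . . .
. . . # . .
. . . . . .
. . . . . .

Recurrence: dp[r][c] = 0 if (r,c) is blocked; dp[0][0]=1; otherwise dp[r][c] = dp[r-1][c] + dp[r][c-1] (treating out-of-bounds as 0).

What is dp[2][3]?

6

r\c   0   1   2   3   4   5
  0   1   1   1   1   1   1
  1   1   2   3   0   1   2
  2   1   3   6   6   7   9
  3   1   4  10  16  23  32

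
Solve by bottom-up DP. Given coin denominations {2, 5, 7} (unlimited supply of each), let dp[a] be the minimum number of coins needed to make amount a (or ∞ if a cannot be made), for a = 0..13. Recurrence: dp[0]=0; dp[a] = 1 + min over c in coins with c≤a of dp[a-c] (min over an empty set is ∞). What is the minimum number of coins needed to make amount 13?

4

 a  0  1  2  3  4  5  6  7  8  9 10 11 12 13
dp  0  -  1  -  2  1  3  1  4  2  2  3  2  4
(- denotes ∞ / unreachable)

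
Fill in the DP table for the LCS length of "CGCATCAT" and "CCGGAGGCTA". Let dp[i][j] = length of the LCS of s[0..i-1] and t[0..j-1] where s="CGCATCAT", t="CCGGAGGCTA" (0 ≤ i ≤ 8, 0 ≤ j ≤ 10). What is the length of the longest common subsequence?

5

   ''  C  C  G  G  A  G  G  C  T  A
''  0  0  0  0  0  0  0  0  0  0  0
 C  0  1  1  1  1  1  1  1  1  1  1
 G  0  1  1  2  2  2  2  2  2  2  2
 C  0  1  2  2  2  2  2  2  3  3  3
 A  0  1  2  2  2  3  3  3  3  3  4
 T  0  1  2  2  2  3  3  3  3  4  4
 C  0  1  2  2  2  3  3  3  4  4  4
 A  0  1  2  2  2  3  3  3  4  4  5
 T  0  1  2  2  2  3  3  3  4  5  5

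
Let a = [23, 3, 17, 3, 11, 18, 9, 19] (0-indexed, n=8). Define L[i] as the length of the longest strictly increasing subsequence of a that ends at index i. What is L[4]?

2

   i    0    1    2    3    4    5    6    7
a[i]   23    3   17    3   11   18    9   19
L[i]    1    1    2    1    2    3    2    4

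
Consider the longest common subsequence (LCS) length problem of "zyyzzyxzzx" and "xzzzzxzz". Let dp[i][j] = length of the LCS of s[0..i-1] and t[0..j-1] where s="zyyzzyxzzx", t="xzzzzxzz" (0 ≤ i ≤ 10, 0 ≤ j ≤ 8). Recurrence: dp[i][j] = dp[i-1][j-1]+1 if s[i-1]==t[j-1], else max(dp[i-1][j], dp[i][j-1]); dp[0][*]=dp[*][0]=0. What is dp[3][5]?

   ''  x  z  z  z  z  x  z  z
''  0  0  0  0  0  0  0  0  0
 z  0  0  1  1  1  1  1  1  1
 y  0  0  1  1  1  1  1  1  1
 y  0  0  1  1  1  1  1  1  1
 z  0  0  1  2  2  2  2  2  2
 z  0  0  1  2  3  3  3  3  3
 y  0  0  1  2  3  3  3  3  3
 x  0  1  1  2  3  3  4  4  4
 z  0  1  2  2  3  4  4  5  5
 z  0  1  2  3  3  4  4  5  6
 x  0  1  2  3  3  4  5  5  6

1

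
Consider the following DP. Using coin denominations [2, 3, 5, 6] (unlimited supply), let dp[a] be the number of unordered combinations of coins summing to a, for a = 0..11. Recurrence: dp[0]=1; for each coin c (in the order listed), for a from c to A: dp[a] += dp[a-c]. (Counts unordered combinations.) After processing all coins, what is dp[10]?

5

after  coin     0     1     2     3     4     5     6     7     8     9    10    11
          2     1     0     1     0     1     0     1     0     1     0     1     0
          3     1     0     1     1     1     1     2     1     2     2     2     2
          5     1     0     1     1     1     2     2     2     3     3     4     4
          6     1     0     1     1     1     2     3     2     4     4     5     6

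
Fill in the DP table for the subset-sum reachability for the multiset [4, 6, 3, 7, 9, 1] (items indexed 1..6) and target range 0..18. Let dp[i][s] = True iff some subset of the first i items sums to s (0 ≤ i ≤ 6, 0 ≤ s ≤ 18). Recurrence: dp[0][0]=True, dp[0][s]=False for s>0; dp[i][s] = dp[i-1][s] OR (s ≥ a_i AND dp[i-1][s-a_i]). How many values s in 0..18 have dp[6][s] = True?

18

i\s   0   1   2   3   4   5   6   7   8   9  10  11  12  13  14  15  16  17  18
  0   T   F   F   F   F   F   F   F   F   F   F   F   F   F   F   F   F   F   F
  1   T   F   F   F   T   F   F   F   F   F   F   F   F   F   F   F   F   F   F
  2   T   F   F   F   T   F   T   F   F   F   T   F   F   F   F   F   F   F   F
  3   T   F   F   T   T   F   T   T   F   T   T   F   F   T   F   F   F   F   F
  4   T   F   F   T   T   F   T   T   F   T   T   T   F   T   T   F   T   T   F
  5   T   F   F   T   T   F   T   T   F   T   T   T   T   T   T   T   T   T   T
  6   T   T   F   T   T   T   T   T   T   T   T   T   T   T   T   T   T   T   T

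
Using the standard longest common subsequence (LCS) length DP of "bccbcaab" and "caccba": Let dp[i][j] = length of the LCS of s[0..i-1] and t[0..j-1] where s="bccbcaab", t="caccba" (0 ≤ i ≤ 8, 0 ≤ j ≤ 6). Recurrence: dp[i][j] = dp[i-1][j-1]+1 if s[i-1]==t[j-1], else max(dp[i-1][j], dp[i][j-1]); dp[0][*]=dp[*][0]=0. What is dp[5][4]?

3

   ''  c  a  c  c  b  a
''  0  0  0  0  0  0  0
 b  0  0  0  0  0  1  1
 c  0  1  1  1  1  1  1
 c  0  1  1  2  2  2  2
 b  0  1  1  2  2  3  3
 c  0  1  1  2  3  3  3
 a  0  1  2  2  3  3  4
 a  0  1  2  2  3  3  4
 b  0  1  2  2  3  4  4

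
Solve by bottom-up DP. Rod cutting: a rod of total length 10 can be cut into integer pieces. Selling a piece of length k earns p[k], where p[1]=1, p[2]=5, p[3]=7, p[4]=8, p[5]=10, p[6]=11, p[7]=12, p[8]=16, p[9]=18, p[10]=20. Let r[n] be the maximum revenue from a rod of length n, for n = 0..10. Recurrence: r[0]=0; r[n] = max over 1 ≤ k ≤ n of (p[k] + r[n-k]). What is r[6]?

   n    0    1    2    3    4    5    6    7    8    9   10
r[n]    0    1    5    7   10   12   15   17   20   22   25

15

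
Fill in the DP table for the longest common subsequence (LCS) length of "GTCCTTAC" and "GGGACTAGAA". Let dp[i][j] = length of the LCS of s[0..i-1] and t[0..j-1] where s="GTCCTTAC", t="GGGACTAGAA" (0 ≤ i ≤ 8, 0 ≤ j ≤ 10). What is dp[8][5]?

   ''  G  G  G  A  C  T  A  G  A  A
''  0  0  0  0  0  0  0  0  0  0  0
 G  0  1  1  1  1  1  1  1  1  1  1
 T  0  1  1  1  1  1  2  2  2  2  2
 C  0  1  1  1  1  2  2  2  2  2  2
 C  0  1  1  1  1  2  2  2  2  2  2
 T  0  1  1  1  1  2  3  3  3  3  3
 T  0  1  1  1  1  2  3  3  3  3  3
 A  0  1  1  1  2  2  3  4  4  4  4
 C  0  1  1  1  2  3  3  4  4  4  4

3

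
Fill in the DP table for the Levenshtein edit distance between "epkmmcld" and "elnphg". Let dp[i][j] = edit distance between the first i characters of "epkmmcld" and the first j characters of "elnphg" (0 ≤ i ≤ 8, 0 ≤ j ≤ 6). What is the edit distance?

7

   ''  e  l  n  p  h  g
''  0  1  2  3  4  5  6
 e  1  0  1  2  3  4  5
 p  2  1  1  2  2  3  4
 k  3  2  2  2  3  3  4
 m  4  3  3  3  3  4  4
 m  5  4  4  4  4  4  5
 c  6  5  5  5  5  5  5
 l  7  6  5  6  6  6  6
 d  8  7  6  6  7  7  7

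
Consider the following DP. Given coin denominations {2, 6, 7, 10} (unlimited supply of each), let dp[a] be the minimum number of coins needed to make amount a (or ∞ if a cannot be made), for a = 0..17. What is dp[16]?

2

 a  0  1  2  3  4  5  6  7  8  9 10 11 12 13 14 15 16 17
dp  0  -  1  -  2  -  1  1  2  2  1  3  2  2  2  3  2  2
(- denotes ∞ / unreachable)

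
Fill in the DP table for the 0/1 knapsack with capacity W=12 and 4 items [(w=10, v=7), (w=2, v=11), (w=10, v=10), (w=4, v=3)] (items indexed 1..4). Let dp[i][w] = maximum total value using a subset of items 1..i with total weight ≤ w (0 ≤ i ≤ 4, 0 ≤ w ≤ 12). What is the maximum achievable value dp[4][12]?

i\w   0   1   2   3   4   5   6   7   8   9  10  11  12
  0   0   0   0   0   0   0   0   0   0   0   0   0   0
  1   0   0   0   0   0   0   0   0   0   0   7   7   7
  2   0   0  11  11  11  11  11  11  11  11  11  11  18
  3   0   0  11  11  11  11  11  11  11  11  11  11  21
  4   0   0  11  11  11  11  14  14  14  14  14  14  21

21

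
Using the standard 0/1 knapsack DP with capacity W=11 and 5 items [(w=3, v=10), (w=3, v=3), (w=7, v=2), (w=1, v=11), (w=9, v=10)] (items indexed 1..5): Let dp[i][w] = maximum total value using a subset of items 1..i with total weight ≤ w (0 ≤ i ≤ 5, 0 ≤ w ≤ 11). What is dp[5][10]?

i\w   0   1   2   3   4   5   6   7   8   9  10  11
  0   0   0   0   0   0   0   0   0   0   0   0   0
  1   0   0   0  10  10  10  10  10  10  10  10  10
  2   0   0   0  10  10  10  13  13  13  13  13  13
  3   0   0   0  10  10  10  13  13  13  13  13  13
  4   0  11  11  11  21  21  21  24  24  24  24  24
  5   0  11  11  11  21  21  21  24  24  24  24  24

24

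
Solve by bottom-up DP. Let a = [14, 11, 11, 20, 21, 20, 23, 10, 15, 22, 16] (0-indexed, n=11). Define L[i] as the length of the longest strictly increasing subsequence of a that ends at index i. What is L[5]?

   i    0    1    2    3    4    5    6    7    8    9   10
a[i]   14   11   11   20   21   20   23   10   15   22   16
L[i]    1    1    1    2    3    2    4    1    2    4    3

2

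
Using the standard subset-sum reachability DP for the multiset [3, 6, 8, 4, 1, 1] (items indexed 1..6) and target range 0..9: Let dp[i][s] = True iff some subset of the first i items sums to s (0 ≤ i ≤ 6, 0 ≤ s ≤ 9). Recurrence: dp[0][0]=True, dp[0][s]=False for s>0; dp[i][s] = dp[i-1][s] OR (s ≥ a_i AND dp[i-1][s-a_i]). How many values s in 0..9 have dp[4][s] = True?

7

i\s   0   1   2   3   4   5   6   7   8   9
  0   T   F   F   F   F   F   F   F   F   F
  1   T   F   F   T   F   F   F   F   F   F
  2   T   F   F   T   F   F   T   F   F   T
  3   T   F   F   T   F   F   T   F   T   T
  4   T   F   F   T   T   F   T   T   T   T
  5   T   T   F   T   T   T   T   T   T   T
  6   T   T   T   T   T   T   T   T   T   T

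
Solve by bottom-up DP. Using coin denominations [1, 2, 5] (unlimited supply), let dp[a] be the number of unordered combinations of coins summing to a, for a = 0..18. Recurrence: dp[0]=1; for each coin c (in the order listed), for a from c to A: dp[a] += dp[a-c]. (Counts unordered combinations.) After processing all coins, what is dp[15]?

18

after  coin     0     1     2     3     4     5     6     7     8     9    10    11    12    13    14    15    16    17    18
          1     1     1     1     1     1     1     1     1     1     1     1     1     1     1     1     1     1     1     1
          2     1     1     2     2     3     3     4     4     5     5     6     6     7     7     8     8     9     9    10
          5     1     1     2     2     3     4     5     6     7     8    10    11    13    14    16    18    20    22    24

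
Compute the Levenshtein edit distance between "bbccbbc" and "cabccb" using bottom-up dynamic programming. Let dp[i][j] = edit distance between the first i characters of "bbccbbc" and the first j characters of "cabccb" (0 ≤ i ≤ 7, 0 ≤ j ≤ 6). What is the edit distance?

   ''  c  a  b  c  c  b
''  0  1  2  3  4  5  6
 b  1  1  2  2  3  4  5
 b  2  2  2  2  3  4  4
 c  3  2  3  3  2  3  4
 c  4  3  3  4  3  2  3
 b  5  4  4  3  4  3  2
 b  6  5  5  4  4  4  3
 c  7  6  6  5  4  4  4

4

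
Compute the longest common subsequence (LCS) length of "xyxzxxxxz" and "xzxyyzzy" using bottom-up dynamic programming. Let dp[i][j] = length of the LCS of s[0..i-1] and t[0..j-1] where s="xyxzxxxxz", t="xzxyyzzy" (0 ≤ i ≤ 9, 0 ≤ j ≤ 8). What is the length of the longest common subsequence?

4

   ''  x  z  x  y  y  z  z  y
''  0  0  0  0  0  0  0  0  0
 x  0  1  1  1  1  1  1  1  1
 y  0  1  1  1  2  2  2  2  2
 x  0  1  1  2  2  2  2  2  2
 z  0  1  2  2  2  2  3  3  3
 x  0  1  2  3  3  3  3  3  3
 x  0  1  2  3  3  3  3  3  3
 x  0  1  2  3  3  3  3  3  3
 x  0  1  2  3  3  3  3  3  3
 z  0  1  2  3  3  3  4  4  4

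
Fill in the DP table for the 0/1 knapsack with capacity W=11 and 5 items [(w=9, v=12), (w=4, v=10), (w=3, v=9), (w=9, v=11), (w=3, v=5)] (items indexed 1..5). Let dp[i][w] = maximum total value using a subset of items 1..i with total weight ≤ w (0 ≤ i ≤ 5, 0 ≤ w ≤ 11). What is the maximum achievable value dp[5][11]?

i\w   0   1   2   3   4   5   6   7   8   9  10  11
  0   0   0   0   0   0   0   0   0   0   0   0   0
  1   0   0   0   0   0   0   0   0   0  12  12  12
  2   0   0   0   0  10  10  10  10  10  12  12  12
  3   0   0   0   9  10  10  10  19  19  19  19  19
  4   0   0   0   9  10  10  10  19  19  19  19  19
  5   0   0   0   9  10  10  14  19  19  19  24  24

24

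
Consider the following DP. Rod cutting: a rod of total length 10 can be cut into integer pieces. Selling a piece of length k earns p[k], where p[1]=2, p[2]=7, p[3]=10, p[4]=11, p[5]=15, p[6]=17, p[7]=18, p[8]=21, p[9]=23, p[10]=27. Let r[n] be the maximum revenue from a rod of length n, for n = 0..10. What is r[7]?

   n    0    1    2    3    4    5    6    7    8    9   10
r[n]    0    2    7   10   14   17   21   24   28   31   35

24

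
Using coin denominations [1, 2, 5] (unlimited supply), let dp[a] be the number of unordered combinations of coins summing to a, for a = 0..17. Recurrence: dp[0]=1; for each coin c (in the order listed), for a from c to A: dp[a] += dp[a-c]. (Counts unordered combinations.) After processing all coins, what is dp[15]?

18

after  coin     0     1     2     3     4     5     6     7     8     9    10    11    12    13    14    15    16    17
          1     1     1     1     1     1     1     1     1     1     1     1     1     1     1     1     1     1     1
          2     1     1     2     2     3     3     4     4     5     5     6     6     7     7     8     8     9     9
          5     1     1     2     2     3     4     5     6     7     8    10    11    13    14    16    18    20    22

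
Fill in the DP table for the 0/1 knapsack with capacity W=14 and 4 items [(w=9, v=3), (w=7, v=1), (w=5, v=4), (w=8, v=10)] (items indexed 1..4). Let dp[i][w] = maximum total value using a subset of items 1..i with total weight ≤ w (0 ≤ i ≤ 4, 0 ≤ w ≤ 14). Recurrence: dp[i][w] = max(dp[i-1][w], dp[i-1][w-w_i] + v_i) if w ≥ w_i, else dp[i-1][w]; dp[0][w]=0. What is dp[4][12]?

10

i\w   0   1   2   3   4   5   6   7   8   9  10  11  12  13  14
  0   0   0   0   0   0   0   0   0   0   0   0   0   0   0   0
  1   0   0   0   0   0   0   0   0   0   3   3   3   3   3   3
  2   0   0   0   0   0   0   0   1   1   3   3   3   3   3   3
  3   0   0   0   0   0   4   4   4   4   4   4   4   5   5   7
  4   0   0   0   0   0   4   4   4  10  10  10  10  10  14  14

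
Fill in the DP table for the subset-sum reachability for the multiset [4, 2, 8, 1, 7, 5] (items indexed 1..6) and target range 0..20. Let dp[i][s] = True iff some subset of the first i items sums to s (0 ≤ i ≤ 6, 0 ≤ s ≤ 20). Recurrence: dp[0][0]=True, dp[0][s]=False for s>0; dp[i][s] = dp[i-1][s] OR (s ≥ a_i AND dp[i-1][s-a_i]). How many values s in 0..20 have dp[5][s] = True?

21

i\s   0   1   2   3   4   5   6   7   8   9  10  11  12  13  14  15  16  17  18  19  20
  0   T   F   F   F   F   F   F   F   F   F   F   F   F   F   F   F   F   F   F   F   F
  1   T   F   F   F   T   F   F   F   F   F   F   F   F   F   F   F   F   F   F   F   F
  2   T   F   T   F   T   F   T   F   F   F   F   F   F   F   F   F   F   F   F   F   F
  3   T   F   T   F   T   F   T   F   T   F   T   F   T   F   T   F   F   F   F   F   F
  4   T   T   T   T   T   T   T   T   T   T   T   T   T   T   T   T   F   F   F   F   F
  5   T   T   T   T   T   T   T   T   T   T   T   T   T   T   T   T   T   T   T   T   T
  6   T   T   T   T   T   T   T   T   T   T   T   T   T   T   T   T   T   T   T   T   T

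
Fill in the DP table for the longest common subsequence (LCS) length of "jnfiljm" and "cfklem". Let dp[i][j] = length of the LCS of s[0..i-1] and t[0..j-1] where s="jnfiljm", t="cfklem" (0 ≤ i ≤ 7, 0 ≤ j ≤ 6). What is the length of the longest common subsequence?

3

   ''  c  f  k  l  e  m
''  0  0  0  0  0  0  0
 j  0  0  0  0  0  0  0
 n  0  0  0  0  0  0  0
 f  0  0  1  1  1  1  1
 i  0  0  1  1  1  1  1
 l  0  0  1  1  2  2  2
 j  0  0  1  1  2  2  2
 m  0  0  1  1  2  2  3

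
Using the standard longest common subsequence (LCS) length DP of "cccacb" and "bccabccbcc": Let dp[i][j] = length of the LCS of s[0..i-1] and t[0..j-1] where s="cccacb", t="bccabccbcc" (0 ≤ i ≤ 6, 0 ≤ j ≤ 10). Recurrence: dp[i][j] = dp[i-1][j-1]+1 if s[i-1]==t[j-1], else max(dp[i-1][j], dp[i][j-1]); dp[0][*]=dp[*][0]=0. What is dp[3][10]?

3

   ''  b  c  c  a  b  c  c  b  c  c
''  0  0  0  0  0  0  0  0  0  0  0
 c  0  0  1  1  1  1  1  1  1  1  1
 c  0  0  1  2  2  2  2  2  2  2  2
 c  0  0  1  2  2  2  3  3  3  3  3
 a  0  0  1  2  3  3  3  3  3  3  3
 c  0  0  1  2  3  3  4  4  4  4  4
 b  0  1  1  2  3  4  4  4  5  5  5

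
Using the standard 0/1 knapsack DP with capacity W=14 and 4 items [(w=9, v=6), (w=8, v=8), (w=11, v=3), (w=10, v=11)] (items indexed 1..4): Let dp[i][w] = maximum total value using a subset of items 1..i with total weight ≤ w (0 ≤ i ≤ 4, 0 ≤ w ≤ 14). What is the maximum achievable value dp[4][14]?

i\w   0   1   2   3   4   5   6   7   8   9  10  11  12  13  14
  0   0   0   0   0   0   0   0   0   0   0   0   0   0   0   0
  1   0   0   0   0   0   0   0   0   0   6   6   6   6   6   6
  2   0   0   0   0   0   0   0   0   8   8   8   8   8   8   8
  3   0   0   0   0   0   0   0   0   8   8   8   8   8   8   8
  4   0   0   0   0   0   0   0   0   8   8  11  11  11  11  11

11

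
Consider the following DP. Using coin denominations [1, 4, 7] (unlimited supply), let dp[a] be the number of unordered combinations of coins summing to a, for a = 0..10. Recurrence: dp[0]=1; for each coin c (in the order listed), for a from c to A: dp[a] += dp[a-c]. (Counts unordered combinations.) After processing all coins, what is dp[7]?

after  coin     0     1     2     3     4     5     6     7     8     9    10
          1     1     1     1     1     1     1     1     1     1     1     1
          4     1     1     1     1     2     2     2     2     3     3     3
          7     1     1     1     1     2     2     2     3     4     4     4

3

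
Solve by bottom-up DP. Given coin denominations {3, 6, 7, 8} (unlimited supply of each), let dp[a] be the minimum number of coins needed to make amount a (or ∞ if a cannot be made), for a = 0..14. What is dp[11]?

 a  0  1  2  3  4  5  6  7  8  9 10 11 12 13 14
dp  0  -  -  1  -  -  1  1  1  2  2  2  2  2  2
(- denotes ∞ / unreachable)

2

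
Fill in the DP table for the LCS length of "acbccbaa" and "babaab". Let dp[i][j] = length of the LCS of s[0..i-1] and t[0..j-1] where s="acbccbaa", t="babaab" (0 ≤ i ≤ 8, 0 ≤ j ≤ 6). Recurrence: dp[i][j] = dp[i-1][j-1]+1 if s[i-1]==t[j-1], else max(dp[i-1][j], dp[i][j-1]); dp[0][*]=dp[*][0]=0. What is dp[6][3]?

2

   ''  b  a  b  a  a  b
''  0  0  0  0  0  0  0
 a  0  0  1  1  1  1  1
 c  0  0  1  1  1  1  1
 b  0  1  1  2  2  2  2
 c  0  1  1  2  2  2  2
 c  0  1  1  2  2  2  2
 b  0  1  1  2  2  2  3
 a  0  1  2  2  3  3  3
 a  0  1  2  2  3  4  4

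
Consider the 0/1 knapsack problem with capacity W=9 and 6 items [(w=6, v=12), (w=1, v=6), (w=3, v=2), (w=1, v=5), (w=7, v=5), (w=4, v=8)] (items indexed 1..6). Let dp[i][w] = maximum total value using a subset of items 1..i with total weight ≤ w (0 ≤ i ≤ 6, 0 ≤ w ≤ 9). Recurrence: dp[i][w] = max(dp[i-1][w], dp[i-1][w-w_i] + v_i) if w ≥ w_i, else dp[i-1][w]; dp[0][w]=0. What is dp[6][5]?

i\w   0   1   2   3   4   5   6   7   8   9
  0   0   0   0   0   0   0   0   0   0   0
  1   0   0   0   0   0   0  12  12  12  12
  2   0   6   6   6   6   6  12  18  18  18
  3   0   6   6   6   8   8  12  18  18  18
  4   0   6  11  11  11  13  13  18  23  23
  5   0   6  11  11  11  13  13  18  23  23
  6   0   6  11  11  11  14  19  19  23  23

14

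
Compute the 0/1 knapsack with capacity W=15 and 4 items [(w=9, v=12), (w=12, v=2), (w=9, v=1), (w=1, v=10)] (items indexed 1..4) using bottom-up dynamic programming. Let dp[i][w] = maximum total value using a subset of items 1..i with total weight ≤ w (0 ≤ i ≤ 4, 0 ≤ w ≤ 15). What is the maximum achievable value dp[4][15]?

22

i\w   0   1   2   3   4   5   6   7   8   9  10  11  12  13  14  15
  0   0   0   0   0   0   0   0   0   0   0   0   0   0   0   0   0
  1   0   0   0   0   0   0   0   0   0  12  12  12  12  12  12  12
  2   0   0   0   0   0   0   0   0   0  12  12  12  12  12  12  12
  3   0   0   0   0   0   0   0   0   0  12  12  12  12  12  12  12
  4   0  10  10  10  10  10  10  10  10  12  22  22  22  22  22  22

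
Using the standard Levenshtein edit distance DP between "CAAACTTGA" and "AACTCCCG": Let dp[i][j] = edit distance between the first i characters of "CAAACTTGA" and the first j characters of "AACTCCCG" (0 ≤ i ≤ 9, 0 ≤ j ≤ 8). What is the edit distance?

6

   ''  A  A  C  T  C  C  C  G
''  0  1  2  3  4  5  6  7  8
 C  1  1  2  2  3  4  5  6  7
 A  2  1  1  2  3  4  5  6  7
 A  3  2  1  2  3  4  5  6  7
 A  4  3  2  2  3  4  5  6  7
 C  5  4  3  2  3  3  4  5  6
 T  6  5  4  3  2  3  4  5  6
 T  7  6  5  4  3  3  4  5  6
 G  8  7  6  5  4  4  4  5  5
 A  9  8  7  6  5  5  5  5  6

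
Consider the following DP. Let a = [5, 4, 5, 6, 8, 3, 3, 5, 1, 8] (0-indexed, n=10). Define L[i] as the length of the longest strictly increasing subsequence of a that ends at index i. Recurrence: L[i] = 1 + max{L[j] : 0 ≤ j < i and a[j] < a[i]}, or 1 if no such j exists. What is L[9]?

   i    0    1    2    3    4    5    6    7    8    9
a[i]    5    4    5    6    8    3    3    5    1    8
L[i]    1    1    2    3    4    1    1    2    1    4

4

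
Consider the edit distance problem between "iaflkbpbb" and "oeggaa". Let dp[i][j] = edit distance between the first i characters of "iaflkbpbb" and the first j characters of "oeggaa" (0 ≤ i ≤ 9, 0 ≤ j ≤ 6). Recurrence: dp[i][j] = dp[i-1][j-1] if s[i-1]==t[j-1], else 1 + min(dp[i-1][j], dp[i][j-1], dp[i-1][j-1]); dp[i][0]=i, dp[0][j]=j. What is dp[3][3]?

3

   ''  o  e  g  g  a  a
''  0  1  2  3  4  5  6
 i  1  1  2  3  4  5  6
 a  2  2  2  3  4  4  5
 f  3  3  3  3  4  5  5
 l  4  4  4  4  4  5  6
 k  5  5  5  5  5  5  6
 b  6  6  6  6  6  6  6
 p  7  7  7  7  7  7  7
 b  8  8  8  8  8  8  8
 b  9  9  9  9  9  9  9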